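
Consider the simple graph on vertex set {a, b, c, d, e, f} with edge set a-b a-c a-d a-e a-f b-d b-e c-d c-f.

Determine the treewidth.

2

A width-2 tree decomposition is:
Bags: B1 = {a, b, d}  B2 = {a, c, d}  B3 = {a, c, f}  B4 = {a, b, e}
Tree: B1–B2, B2–B3, B1–B4
Each bag holds 3 vertices, so the decomposition has width 2, which upper-bounds the treewidth. Conversely, {a, c, d} is a clique of size 3, and the vertices of any clique must share a bag in every tree decomposition; so some bag has ≥ 3 vertices and tw(G) ≥ 2. Therefore the treewidth is 2.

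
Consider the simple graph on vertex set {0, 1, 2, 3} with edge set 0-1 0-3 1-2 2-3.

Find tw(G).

A width-2 tree decomposition is:
Bags: B1 = {0, 1, 3}  B2 = {1, 2, 3}
Tree: B1–B2
The largest bag has 3 vertices, giving width 2; this decomposition certifies tw(G) ≤ 2. For the lower bound, G contains the cycle 3–0–1–2–3, so G is not a forest; only forests have treewidth ≤ 1, hence tw(G) ≥ 2. The upper and lower bounds meet at 2, so that is the treewidth.

2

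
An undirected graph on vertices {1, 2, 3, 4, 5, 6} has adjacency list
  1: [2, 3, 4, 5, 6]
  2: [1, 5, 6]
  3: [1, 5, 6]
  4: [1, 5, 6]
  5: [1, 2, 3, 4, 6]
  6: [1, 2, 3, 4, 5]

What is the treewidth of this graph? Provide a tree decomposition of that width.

The largest bag has 4 vertices, giving width 3; this decomposition certifies tw(G) ≤ 3. For the lower bound, the 4 vertices {1, 2, 5, 6} are pairwise adjacent, and any tree decomposition puts a clique entirely inside one bag — forcing width ≥ 3. Therefore the treewidth is 3.

Treewidth 3.
One such decomposition:
Bags: B1 = {1, 4, 5, 6}  B2 = {1, 2, 5, 6}  B3 = {1, 3, 5, 6}
Tree: B1–B2, B1–B3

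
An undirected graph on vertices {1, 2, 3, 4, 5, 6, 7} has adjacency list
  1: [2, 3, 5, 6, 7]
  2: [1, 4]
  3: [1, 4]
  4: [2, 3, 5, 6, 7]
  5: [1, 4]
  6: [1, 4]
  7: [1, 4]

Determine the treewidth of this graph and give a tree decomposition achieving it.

Each bag holds 3 vertices, so the decomposition has width 2, which upper-bounds the treewidth. For the lower bound, G contains the cycle 1–2–4–3–1, so G is not a forest; only forests have treewidth ≤ 1, hence tw(G) ≥ 2. The upper and lower bounds meet at 2, so that is the treewidth.

Treewidth 2.
Bags: B1 = {1, 2, 4}  B2 = {1, 3, 4}  B3 = {1, 4, 5}  B4 = {1, 4, 7}  B5 = {1, 4, 6}
Tree: B1–B2, B2–B3, B3–B4, B4–B5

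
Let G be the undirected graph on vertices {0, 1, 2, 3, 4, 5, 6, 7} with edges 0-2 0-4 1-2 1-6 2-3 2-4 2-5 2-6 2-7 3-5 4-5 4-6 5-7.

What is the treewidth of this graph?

2

A width-2 tree decomposition is:
Bags: B1 = {2, 4, 5}  B2 = {2, 3, 5}  B3 = {0, 2, 4}  B4 = {2, 4, 6}  B5 = {2, 5, 7}  B6 = {1, 2, 6}
Tree: B1–B2, B1–B3, B3–B4, B2–B5, B4–B6
Each bag holds 3 vertices, so the decomposition has width 2, which upper-bounds the treewidth. Conversely, {1, 2, 6} is a clique of size 3, and the vertices of any clique must share a bag in every tree decomposition; so some bag has ≥ 3 vertices and tw(G) ≥ 2. Combining the bounds, tw(G) = 2.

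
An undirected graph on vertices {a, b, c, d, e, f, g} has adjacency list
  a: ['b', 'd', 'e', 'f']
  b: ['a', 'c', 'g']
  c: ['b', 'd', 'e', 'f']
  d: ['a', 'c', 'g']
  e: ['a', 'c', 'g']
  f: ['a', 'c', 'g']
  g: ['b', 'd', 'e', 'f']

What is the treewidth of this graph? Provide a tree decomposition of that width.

The largest bag has 4 vertices, giving width 3; this decomposition certifies tw(G) ≤ 3. For the lower bound: the 4 vertex sets {c,f}, {a,b}, {g}, {e} are disjoint, each induces a connected subgraph, and every pair is joined by at least one edge of G. Contracting each set to a single vertex therefore yields K_{4} as a minor, and since treewidth is minor-monotone, tw(G) ≥ tw(K_{4}) = 3. Therefore the treewidth is 3.

Treewidth 3.
One optimal decomposition is:
Bags: B1 = {a, c, f, g}  B2 = {a, b, c, g}  B3 = {a, c, e, g}  B4 = {a, c, d, g}
Tree: B1–B2, B2–B3, B3–B4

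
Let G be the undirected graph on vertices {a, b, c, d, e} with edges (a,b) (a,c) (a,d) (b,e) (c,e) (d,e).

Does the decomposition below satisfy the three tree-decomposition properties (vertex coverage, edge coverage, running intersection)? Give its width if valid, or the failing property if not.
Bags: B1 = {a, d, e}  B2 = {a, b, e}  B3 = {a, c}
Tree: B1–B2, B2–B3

No — edge (e,c) lies in no bag.

A tree decomposition must satisfy three properties: every vertex lies in some bag; for every edge, both endpoints lie together in some bag; and for every vertex, the bags containing it form a connected subtree. Here edge (e,c) lies in no bag, so the decomposition is invalid.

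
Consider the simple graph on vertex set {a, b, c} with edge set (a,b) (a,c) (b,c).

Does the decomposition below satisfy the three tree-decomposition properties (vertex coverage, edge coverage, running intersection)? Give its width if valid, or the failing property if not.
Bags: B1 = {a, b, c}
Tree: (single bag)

Yes; width 2.

Checking the three conditions: (i) the bags cover all of {a, b, c}; (ii) for each edge, some bag contains both endpoints; (iii) the bags containing any fixed vertex form a subtree. All hold, so the decomposition is valid with width 3 − 1 = 2.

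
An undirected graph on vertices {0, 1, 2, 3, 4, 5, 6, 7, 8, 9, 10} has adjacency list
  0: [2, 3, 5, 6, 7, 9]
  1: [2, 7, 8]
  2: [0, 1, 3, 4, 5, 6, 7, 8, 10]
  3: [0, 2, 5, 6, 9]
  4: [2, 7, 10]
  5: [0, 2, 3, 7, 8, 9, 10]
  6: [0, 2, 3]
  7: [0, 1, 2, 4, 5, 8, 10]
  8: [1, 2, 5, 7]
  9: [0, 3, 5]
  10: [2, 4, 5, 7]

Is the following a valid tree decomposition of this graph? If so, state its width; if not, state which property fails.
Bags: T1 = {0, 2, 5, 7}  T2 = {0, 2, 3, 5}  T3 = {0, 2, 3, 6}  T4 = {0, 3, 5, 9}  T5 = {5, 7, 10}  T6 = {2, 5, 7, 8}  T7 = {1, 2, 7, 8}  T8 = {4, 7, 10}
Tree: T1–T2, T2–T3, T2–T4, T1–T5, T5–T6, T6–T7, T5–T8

A tree decomposition must satisfy three properties: every vertex lies in some bag; for every edge, both endpoints lie together in some bag; and for every vertex, the bags containing it form a connected subtree. Here edge (2,10) lies in no bag, so the decomposition is invalid.

No — edge (2,10) lies in no bag.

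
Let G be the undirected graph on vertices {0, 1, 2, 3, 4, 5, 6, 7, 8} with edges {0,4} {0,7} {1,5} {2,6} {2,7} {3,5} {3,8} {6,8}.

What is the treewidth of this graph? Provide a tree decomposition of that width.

Treewidth 1.
One optimal decomposition is:
Bags: B1 = {0, 4}  B2 = {0, 7}  B3 = {2, 7}  B4 = {2, 6}  B5 = {6, 8}  B6 = {3, 8}  B7 = {3, 5}  B8 = {1, 5}
Tree: B1–B2, B2–B3, B3–B4, B4–B5, B5–B6, B6–B7, B7–B8

Each bag holds 2 vertices, so the decomposition has width 1, which upper-bounds the treewidth. G has an edge, so its treewidth is at least 1. Hence tw(G) = 1 exactly.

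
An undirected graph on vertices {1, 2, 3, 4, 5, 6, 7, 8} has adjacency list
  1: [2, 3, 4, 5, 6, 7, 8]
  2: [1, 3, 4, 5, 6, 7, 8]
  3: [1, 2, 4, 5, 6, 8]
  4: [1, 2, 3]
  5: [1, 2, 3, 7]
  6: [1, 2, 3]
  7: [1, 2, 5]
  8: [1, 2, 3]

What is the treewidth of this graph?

3

A width-3 tree decomposition is:
Bags: B1 = {1, 2, 3, 5}  B2 = {1, 2, 3, 8}  B3 = {1, 2, 3, 6}  B4 = {1, 2, 5, 7}  B5 = {1, 2, 3, 4}
Tree: B1–B2, B2–B3, B1–B4, B1–B5
Each bag holds 4 vertices, so the decomposition has width 3, which upper-bounds the treewidth. Conversely, {1, 2, 3, 8} is a clique of size 4, and the vertices of any clique must share a bag in every tree decomposition; so some bag has ≥ 4 vertices and tw(G) ≥ 3. Therefore the treewidth is 3.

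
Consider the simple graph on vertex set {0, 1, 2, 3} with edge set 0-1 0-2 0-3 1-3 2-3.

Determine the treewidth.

A width-2 tree decomposition is:
Bags: B1 = {0, 2, 3}  B2 = {0, 1, 3}
Tree: B1–B2
The largest bag has 3 vertices, giving width 2; this decomposition certifies tw(G) ≤ 2. Conversely, {0, 1, 3} is a clique of size 3, and the vertices of any clique must share a bag in every tree decomposition; so some bag has ≥ 3 vertices and tw(G) ≥ 2. Hence tw(G) = 2 exactly.

2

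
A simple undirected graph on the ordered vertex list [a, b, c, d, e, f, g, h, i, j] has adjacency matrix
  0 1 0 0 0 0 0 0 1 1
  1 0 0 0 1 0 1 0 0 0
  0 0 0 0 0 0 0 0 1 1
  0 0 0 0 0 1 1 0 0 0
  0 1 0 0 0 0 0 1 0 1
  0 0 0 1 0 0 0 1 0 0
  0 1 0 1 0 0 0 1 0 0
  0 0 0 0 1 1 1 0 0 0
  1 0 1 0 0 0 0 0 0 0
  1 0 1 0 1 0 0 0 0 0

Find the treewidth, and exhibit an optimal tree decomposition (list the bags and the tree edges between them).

Treewidth 2.
One optimal decomposition is:
Bags: B1 = {d, f, g}  B2 = {f, g, h}  B3 = {b, g, h}  B4 = {b, e, h}  B5 = {a, b, e}  B6 = {a, e, j}  B7 = {a, i, j}  B8 = {c, i, j}
Tree: B1–B2, B2–B3, B3–B4, B4–B5, B5–B6, B6–B7, B7–B8

Every bag has size at most 3, so the width is 3 − 1 = 2 and tw(G) ≤ 2. For the lower bound, G contains the cycle d–f–h–g–d, so G is not a forest; only forests have treewidth ≤ 1, hence tw(G) ≥ 2. Hence tw(G) = 2 exactly.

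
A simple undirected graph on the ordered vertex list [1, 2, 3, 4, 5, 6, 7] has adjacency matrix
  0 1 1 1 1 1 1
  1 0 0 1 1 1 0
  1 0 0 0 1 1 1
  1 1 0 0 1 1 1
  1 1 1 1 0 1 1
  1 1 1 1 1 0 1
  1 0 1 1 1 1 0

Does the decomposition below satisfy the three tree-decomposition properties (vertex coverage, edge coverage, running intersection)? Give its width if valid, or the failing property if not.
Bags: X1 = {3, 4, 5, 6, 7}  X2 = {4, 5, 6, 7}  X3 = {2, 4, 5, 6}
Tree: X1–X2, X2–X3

A tree decomposition must satisfy three properties: every vertex lies in some bag; for every edge, both endpoints lie together in some bag; and for every vertex, the bags containing it form a connected subtree. Here vertex 1 appears in no bag, so the decomposition is invalid.

No — vertex 1 appears in no bag.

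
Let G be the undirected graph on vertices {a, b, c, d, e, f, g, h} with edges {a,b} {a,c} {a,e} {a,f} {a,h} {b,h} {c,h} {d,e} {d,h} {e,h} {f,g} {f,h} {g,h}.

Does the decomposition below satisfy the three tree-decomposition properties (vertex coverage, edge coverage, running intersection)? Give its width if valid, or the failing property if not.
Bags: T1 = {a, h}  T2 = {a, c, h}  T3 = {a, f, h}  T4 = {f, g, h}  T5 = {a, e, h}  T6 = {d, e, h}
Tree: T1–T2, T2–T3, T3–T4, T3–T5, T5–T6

No — vertex b appears in no bag.

A tree decomposition must satisfy three properties: every vertex lies in some bag; for every edge, both endpoints lie together in some bag; and for every vertex, the bags containing it form a connected subtree. Here vertex b appears in no bag, so the decomposition is invalid.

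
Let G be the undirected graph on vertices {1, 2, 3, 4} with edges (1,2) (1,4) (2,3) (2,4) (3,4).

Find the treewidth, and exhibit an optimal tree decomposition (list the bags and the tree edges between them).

Treewidth 2.
Bags: B1 = {2, 3, 4}  B2 = {1, 2, 4}
Tree: B1–B2

The largest bag has 3 vertices, giving width 2; this decomposition certifies tw(G) ≤ 2. Conversely, {1, 2, 4} is a clique of size 3, and the vertices of any clique must share a bag in every tree decomposition; so some bag has ≥ 3 vertices and tw(G) ≥ 2. Therefore the treewidth is 2.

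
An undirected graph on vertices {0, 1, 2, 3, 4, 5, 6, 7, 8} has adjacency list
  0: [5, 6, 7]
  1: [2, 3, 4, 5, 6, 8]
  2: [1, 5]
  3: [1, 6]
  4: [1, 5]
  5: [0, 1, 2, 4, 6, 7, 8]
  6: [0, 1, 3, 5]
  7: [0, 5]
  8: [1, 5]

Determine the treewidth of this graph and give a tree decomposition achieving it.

The largest bag has 3 vertices, giving width 2; this decomposition certifies tw(G) ≤ 2. On the other hand G contains the 3-clique {1, 3, 6}. A clique must lie in a single bag of any decomposition, so no decomposition can have width below 2. Hence tw(G) = 2 exactly.

Treewidth 2.
One optimal decomposition is:
Bags: B1 = {1, 3, 6}  B2 = {1, 5, 6}  B3 = {1, 2, 5}  B4 = {0, 5, 6}  B5 = {0, 5, 7}  B6 = {1, 4, 5}  B7 = {1, 5, 8}
Tree: B1–B2, B2–B3, B2–B4, B4–B5, B2–B6, B6–B7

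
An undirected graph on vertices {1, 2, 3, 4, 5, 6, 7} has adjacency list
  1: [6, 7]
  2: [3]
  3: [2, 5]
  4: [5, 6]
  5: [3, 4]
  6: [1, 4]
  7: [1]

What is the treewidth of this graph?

A width-1 tree decomposition is:
Bags: B1 = {1, 7}  B2 = {1, 6}  B3 = {4, 6}  B4 = {4, 5}  B5 = {3, 5}  B6 = {2, 3}
Tree: B1–B2, B2–B3, B3–B4, B4–B5, B5–B6
Every bag has size at most 2, so the width is 2 − 1 = 1 and tw(G) ≤ 1. Since G has at least one edge (e.g. 7–1), it is not an edgeless graph, so tw(G) ≥ 1. Hence tw(G) = 1 exactly.

1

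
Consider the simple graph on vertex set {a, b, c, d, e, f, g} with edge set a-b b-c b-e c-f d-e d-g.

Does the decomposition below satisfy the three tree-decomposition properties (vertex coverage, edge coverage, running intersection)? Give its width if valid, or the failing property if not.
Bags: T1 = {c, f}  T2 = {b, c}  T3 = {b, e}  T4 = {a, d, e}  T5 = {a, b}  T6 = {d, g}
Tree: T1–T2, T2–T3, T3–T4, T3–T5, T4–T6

No — bags containing vertex a are not connected in the tree.

A tree decomposition must satisfy three properties: every vertex lies in some bag; for every edge, both endpoints lie together in some bag; and for every vertex, the bags containing it form a connected subtree. Here bags containing vertex a are not connected in the tree, so the decomposition is invalid.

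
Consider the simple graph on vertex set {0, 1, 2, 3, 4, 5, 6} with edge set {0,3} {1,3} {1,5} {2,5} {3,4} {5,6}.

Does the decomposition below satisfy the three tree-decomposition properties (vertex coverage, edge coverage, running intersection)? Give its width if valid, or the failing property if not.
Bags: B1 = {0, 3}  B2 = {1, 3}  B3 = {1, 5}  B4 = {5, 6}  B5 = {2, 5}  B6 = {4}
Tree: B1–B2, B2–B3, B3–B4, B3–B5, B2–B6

No — edge (3,4) lies in no bag.

A tree decomposition must satisfy three properties: every vertex lies in some bag; for every edge, both endpoints lie together in some bag; and for every vertex, the bags containing it form a connected subtree. Here edge (3,4) lies in no bag, so the decomposition is invalid.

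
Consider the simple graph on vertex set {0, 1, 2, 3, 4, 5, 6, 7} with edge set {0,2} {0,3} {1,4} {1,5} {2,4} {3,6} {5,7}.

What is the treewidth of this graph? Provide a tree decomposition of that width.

Each bag holds 2 vertices, so the decomposition has width 1, which upper-bounds the treewidth. Any graph with an edge has treewidth ≥ 1, and G has the edge 6–3. Therefore the treewidth is 1.

Treewidth 1.
Bags: B1 = {3, 6}  B2 = {0, 3}  B3 = {0, 2}  B4 = {2, 4}  B5 = {1, 4}  B6 = {1, 5}  B7 = {5, 7}
Tree: B1–B2, B2–B3, B3–B4, B4–B5, B5–B6, B6–B7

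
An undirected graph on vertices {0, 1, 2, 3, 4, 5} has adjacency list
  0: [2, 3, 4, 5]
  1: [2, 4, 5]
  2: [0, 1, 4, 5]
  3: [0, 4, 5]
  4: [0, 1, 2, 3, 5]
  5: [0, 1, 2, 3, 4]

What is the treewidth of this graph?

3

A width-3 tree decomposition is:
Bags: B1 = {0, 2, 4, 5}  B2 = {0, 3, 4, 5}  B3 = {1, 2, 4, 5}
Tree: B1–B2, B1–B3
The largest bag has 4 vertices, giving width 3; this decomposition certifies tw(G) ≤ 3. For the lower bound, the 4 vertices {0, 2, 4, 5} are pairwise adjacent, and any tree decomposition puts a clique entirely inside one bag — forcing width ≥ 3. Hence tw(G) = 3 exactly.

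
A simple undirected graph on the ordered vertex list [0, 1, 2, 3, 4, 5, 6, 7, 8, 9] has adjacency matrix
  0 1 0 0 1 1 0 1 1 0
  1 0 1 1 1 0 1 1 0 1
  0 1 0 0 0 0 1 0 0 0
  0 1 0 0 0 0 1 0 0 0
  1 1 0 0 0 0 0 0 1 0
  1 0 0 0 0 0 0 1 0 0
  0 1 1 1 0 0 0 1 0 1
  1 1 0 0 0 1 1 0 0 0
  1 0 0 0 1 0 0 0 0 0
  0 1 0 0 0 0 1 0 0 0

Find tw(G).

2

A width-2 tree decomposition is:
Bags: B1 = {0, 1, 7}  B2 = {1, 6, 7}  B3 = {0, 1, 4}  B4 = {0, 5, 7}  B5 = {1, 3, 6}  B6 = {1, 6, 9}  B7 = {1, 2, 6}  B8 = {0, 4, 8}
Tree: B1–B2, B1–B3, B1–B4, B2–B5, B2–B6, B6–B7, B3–B8
The largest bag has 3 vertices, giving width 2; this decomposition certifies tw(G) ≤ 2. For the lower bound, the 3 vertices {0, 4, 8} are pairwise adjacent, and any tree decomposition puts a clique entirely inside one bag — forcing width ≥ 2. Hence tw(G) = 2 exactly.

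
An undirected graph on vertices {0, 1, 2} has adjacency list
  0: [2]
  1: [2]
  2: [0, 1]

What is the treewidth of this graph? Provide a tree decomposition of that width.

Treewidth 1.
One such decomposition:
Bags: B1 = {0, 2}  B2 = {1, 2}
Tree: B1–B2

Each bag holds 2 vertices, so the decomposition has width 1, which upper-bounds the treewidth. G has an edge, so its treewidth is at least 1. Combining the bounds, tw(G) = 1.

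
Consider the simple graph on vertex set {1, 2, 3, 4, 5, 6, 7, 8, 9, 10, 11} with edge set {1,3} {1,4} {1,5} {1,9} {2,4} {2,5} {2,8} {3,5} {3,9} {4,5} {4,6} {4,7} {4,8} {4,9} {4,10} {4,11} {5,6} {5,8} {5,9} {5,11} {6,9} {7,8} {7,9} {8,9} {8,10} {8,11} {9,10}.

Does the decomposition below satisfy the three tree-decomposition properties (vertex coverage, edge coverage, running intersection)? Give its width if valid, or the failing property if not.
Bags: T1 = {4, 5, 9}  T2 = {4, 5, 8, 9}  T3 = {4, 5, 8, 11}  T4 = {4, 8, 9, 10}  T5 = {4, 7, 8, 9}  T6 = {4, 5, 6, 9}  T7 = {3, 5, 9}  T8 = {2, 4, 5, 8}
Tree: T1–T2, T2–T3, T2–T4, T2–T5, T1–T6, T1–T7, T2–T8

A tree decomposition must satisfy three properties: every vertex lies in some bag; for every edge, both endpoints lie together in some bag; and for every vertex, the bags containing it form a connected subtree. Here vertex 1 appears in no bag, so the decomposition is invalid.

No — vertex 1 appears in no bag.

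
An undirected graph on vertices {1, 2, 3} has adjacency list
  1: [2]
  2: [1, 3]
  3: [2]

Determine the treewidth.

A width-1 tree decomposition is:
Bags: B1 = {1, 2}  B2 = {2, 3}
Tree: B1–B2
Every bag has size at most 2, so the width is 2 − 1 = 1 and tw(G) ≤ 1. G has an edge, so its treewidth is at least 1. Hence tw(G) = 1 exactly.

1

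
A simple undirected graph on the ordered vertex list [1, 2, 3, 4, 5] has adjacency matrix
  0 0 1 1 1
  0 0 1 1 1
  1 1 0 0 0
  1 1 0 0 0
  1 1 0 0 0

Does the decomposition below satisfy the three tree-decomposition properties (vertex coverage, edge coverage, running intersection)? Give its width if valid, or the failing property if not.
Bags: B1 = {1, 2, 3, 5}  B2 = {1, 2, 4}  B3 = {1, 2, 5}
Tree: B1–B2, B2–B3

No — bags containing vertex 5 are not connected in the tree.

A tree decomposition must satisfy three properties: every vertex lies in some bag; for every edge, both endpoints lie together in some bag; and for every vertex, the bags containing it form a connected subtree. Here bags containing vertex 5 are not connected in the tree, so the decomposition is invalid.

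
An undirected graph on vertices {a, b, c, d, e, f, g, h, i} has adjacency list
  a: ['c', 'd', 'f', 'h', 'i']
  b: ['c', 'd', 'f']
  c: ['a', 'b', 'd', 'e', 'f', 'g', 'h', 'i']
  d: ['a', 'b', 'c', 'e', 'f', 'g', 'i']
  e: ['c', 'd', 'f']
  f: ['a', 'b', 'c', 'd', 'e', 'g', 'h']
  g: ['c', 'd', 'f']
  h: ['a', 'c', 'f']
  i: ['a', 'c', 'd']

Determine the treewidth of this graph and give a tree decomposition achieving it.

Each bag holds 4 vertices, so the decomposition has width 3, which upper-bounds the treewidth. On the other hand G contains the 4-clique {c, d, f, g}. A clique must lie in a single bag of any decomposition, so no decomposition can have width below 3. The upper and lower bounds meet at 3, so that is the treewidth.

Treewidth 3.
Bags: B1 = {a, c, d, f}  B2 = {b, c, d, f}  B3 = {c, d, e, f}  B4 = {a, c, d, i}  B5 = {a, c, f, h}  B6 = {c, d, f, g}
Tree: B1–B2, B1–B3, B1–B4, B1–B5, B2–B6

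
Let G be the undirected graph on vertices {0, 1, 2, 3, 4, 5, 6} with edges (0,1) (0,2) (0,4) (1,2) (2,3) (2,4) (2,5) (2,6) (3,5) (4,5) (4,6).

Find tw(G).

2

A width-2 tree decomposition is:
Bags: B1 = {2, 4, 5}  B2 = {0, 2, 4}  B3 = {0, 1, 2}  B4 = {2, 3, 5}  B5 = {2, 4, 6}
Tree: B1–B2, B2–B3, B1–B4, B2–B5
Each bag holds 3 vertices, so the decomposition has width 2, which upper-bounds the treewidth. On the other hand G contains the 3-clique {0, 1, 2}. A clique must lie in a single bag of any decomposition, so no decomposition can have width below 2. Hence tw(G) = 2 exactly.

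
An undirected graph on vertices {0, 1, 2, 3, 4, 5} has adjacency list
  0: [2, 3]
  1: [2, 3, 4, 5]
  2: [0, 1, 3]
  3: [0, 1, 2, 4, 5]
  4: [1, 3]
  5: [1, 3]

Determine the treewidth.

A width-2 tree decomposition is:
Bags: B1 = {0, 2, 3}  B2 = {1, 2, 3}  B3 = {1, 3, 5}  B4 = {1, 3, 4}
Tree: B1–B2, B2–B3, B2–B4
Each bag holds 3 vertices, so the decomposition has width 2, which upper-bounds the treewidth. For the lower bound, the 3 vertices {0, 2, 3} are pairwise adjacent, and any tree decomposition puts a clique entirely inside one bag — forcing width ≥ 2. Therefore the treewidth is 2.

2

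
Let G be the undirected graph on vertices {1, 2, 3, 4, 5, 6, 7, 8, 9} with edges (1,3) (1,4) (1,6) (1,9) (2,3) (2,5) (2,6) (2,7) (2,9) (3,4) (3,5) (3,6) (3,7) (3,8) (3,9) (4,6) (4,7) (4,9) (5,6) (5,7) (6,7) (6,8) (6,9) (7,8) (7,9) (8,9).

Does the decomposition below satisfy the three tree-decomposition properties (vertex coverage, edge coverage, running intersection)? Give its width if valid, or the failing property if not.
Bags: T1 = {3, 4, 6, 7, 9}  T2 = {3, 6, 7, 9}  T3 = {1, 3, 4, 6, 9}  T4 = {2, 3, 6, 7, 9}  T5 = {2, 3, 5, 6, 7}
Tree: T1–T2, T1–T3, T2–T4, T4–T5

No — vertex 8 appears in no bag.

A tree decomposition must satisfy three properties: every vertex lies in some bag; for every edge, both endpoints lie together in some bag; and for every vertex, the bags containing it form a connected subtree. Here vertex 8 appears in no bag, so the decomposition is invalid.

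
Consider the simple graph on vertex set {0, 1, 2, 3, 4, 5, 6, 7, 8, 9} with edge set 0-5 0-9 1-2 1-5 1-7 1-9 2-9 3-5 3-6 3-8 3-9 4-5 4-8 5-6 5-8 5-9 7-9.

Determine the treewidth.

A width-2 tree decomposition is:
Bags: B1 = {1, 5, 9}  B2 = {3, 5, 9}  B3 = {3, 5, 8}  B4 = {4, 5, 8}  B5 = {1, 2, 9}  B6 = {3, 5, 6}  B7 = {0, 5, 9}  B8 = {1, 7, 9}
Tree: B1–B2, B2–B3, B3–B4, B1–B5, B3–B6, B1–B7, B1–B8
Each bag holds 3 vertices, so the decomposition has width 2, which upper-bounds the treewidth. For the lower bound, the 3 vertices {1, 2, 9} are pairwise adjacent, and any tree decomposition puts a clique entirely inside one bag — forcing width ≥ 2. Combining the bounds, tw(G) = 2.

2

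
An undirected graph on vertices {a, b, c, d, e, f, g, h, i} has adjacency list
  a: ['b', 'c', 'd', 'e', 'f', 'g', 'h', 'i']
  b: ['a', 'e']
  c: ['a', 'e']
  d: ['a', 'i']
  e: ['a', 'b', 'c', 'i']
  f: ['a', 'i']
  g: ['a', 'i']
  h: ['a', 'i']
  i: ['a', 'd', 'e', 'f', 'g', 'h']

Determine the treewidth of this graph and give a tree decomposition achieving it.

Every bag has size at most 3, so the width is 3 − 1 = 2 and tw(G) ≤ 2. Conversely, {a, c, e} is a clique of size 3, and the vertices of any clique must share a bag in every tree decomposition; so some bag has ≥ 3 vertices and tw(G) ≥ 2. Therefore the treewidth is 2.

Treewidth 2.
One such decomposition:
Bags: B1 = {a, e, i}  B2 = {a, c, e}  B3 = {a, f, i}  B4 = {a, b, e}  B5 = {a, d, i}  B6 = {a, g, i}  B7 = {a, h, i}
Tree: B1–B2, B1–B3, B2–B4, B3–B5, B1–B6, B5–B7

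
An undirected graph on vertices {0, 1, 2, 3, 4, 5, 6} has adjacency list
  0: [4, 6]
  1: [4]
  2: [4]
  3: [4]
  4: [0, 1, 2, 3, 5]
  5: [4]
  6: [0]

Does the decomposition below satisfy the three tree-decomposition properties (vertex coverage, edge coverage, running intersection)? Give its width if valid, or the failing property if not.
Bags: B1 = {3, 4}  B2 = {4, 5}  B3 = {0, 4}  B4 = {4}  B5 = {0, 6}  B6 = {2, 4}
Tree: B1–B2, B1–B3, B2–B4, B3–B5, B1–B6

No — vertex 1 appears in no bag.

A tree decomposition must satisfy three properties: every vertex lies in some bag; for every edge, both endpoints lie together in some bag; and for every vertex, the bags containing it form a connected subtree. Here vertex 1 appears in no bag, so the decomposition is invalid.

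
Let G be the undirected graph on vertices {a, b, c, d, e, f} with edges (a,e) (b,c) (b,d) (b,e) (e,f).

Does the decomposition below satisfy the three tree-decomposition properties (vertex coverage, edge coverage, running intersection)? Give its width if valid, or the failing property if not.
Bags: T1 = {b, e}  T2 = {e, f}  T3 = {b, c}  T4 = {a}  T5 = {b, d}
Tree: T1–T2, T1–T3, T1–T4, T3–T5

No — edge (e,a) lies in no bag.

A tree decomposition must satisfy three properties: every vertex lies in some bag; for every edge, both endpoints lie together in some bag; and for every vertex, the bags containing it form a connected subtree. Here edge (e,a) lies in no bag, so the decomposition is invalid.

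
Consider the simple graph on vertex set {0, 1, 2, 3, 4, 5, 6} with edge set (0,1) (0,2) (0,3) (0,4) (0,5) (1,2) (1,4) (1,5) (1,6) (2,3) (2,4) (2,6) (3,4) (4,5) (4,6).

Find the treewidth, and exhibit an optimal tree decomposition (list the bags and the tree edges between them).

The largest bag has 4 vertices, giving width 3; this decomposition certifies tw(G) ≤ 3. On the other hand G contains the 4-clique {0, 1, 2, 4}. A clique must lie in a single bag of any decomposition, so no decomposition can have width below 3. Hence tw(G) = 3 exactly.

Treewidth 3.
One optimal decomposition is:
Bags: B1 = {1, 2, 4, 6}  B2 = {0, 1, 2, 4}  B3 = {0, 1, 4, 5}  B4 = {0, 2, 3, 4}
Tree: B1–B2, B2–B3, B2–B4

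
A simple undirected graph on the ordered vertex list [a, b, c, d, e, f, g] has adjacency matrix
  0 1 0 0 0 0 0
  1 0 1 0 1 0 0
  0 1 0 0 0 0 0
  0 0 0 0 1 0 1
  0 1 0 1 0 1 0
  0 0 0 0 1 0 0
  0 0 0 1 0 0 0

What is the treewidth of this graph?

1

A width-1 tree decomposition is:
Bags: B1 = {d, e}  B2 = {e, f}  B3 = {b, e}  B4 = {b, c}  B5 = {a, b}  B6 = {d, g}
Tree: B1–B2, B2–B3, B3–B4, B3–B5, B1–B6
Each bag holds 2 vertices, so the decomposition has width 1, which upper-bounds the treewidth. G has an edge, so its treewidth is at least 1. Hence tw(G) = 1 exactly.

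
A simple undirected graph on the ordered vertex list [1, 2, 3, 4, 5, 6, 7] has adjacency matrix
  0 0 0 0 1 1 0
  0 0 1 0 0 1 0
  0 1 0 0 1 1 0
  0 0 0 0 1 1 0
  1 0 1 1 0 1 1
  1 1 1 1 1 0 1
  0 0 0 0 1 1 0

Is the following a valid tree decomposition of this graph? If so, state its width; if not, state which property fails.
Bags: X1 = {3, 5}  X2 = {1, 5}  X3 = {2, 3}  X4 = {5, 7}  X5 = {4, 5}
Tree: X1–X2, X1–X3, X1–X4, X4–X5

A tree decomposition must satisfy three properties: every vertex lies in some bag; for every edge, both endpoints lie together in some bag; and for every vertex, the bags containing it form a connected subtree. Here vertex 6 appears in no bag, so the decomposition is invalid.

No — vertex 6 appears in no bag.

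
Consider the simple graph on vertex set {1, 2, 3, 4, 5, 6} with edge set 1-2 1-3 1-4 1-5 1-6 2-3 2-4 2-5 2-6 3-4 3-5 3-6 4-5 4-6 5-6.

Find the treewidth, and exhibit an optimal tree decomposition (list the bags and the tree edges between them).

Treewidth 5.
Bags: B1 = {1, 2, 3, 4, 5, 6}
Tree: (single bag)

With just one bag of size 6, the width is 6 − 1 = 5, so tw(G) ≤ 5. For the lower bound, the 6 vertices {1, 2, 3, 4, 5, 6} are pairwise adjacent, and any tree decomposition puts a clique entirely inside one bag — forcing width ≥ 5. Therefore the treewidth is 5.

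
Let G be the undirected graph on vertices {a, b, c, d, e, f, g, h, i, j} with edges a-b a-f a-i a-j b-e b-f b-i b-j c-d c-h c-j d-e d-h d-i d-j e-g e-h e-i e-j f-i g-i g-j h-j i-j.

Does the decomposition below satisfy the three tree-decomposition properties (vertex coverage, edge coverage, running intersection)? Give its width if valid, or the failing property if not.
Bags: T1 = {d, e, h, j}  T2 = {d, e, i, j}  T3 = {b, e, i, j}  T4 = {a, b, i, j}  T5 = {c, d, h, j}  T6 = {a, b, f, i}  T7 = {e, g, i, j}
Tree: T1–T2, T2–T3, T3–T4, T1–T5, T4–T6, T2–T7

Yes; width 3.

Checking the three conditions: (i) the bags cover all of {a, b, c, d, e, f, g, h, i, j}; (ii) for each edge, some bag contains both endpoints; (iii) the bags containing any fixed vertex form a subtree. All hold, so the decomposition is valid with width 4 − 1 = 3.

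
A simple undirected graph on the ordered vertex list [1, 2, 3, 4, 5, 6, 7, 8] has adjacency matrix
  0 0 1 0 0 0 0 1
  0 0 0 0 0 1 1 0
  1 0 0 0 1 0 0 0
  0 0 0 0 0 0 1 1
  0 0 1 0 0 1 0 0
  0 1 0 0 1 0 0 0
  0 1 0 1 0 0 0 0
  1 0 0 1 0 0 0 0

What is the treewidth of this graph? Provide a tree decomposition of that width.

Treewidth 2.
One optimal decomposition is:
Bags: B1 = {1, 4, 8}  B2 = {1, 3, 4}  B3 = {3, 4, 5}  B4 = {4, 5, 6}  B5 = {2, 4, 6}  B6 = {2, 4, 7}
Tree: B1–B2, B2–B3, B3–B4, B4–B5, B5–B6

Each bag holds 3 vertices, so the decomposition has width 2, which upper-bounds the treewidth. Since 4–8–1–3–5–6–2–7–4 is a cycle in G, G is not acyclic. Forests are exactly the graphs of treewidth ≤ 1, so tw(G) ≥ 2. Hence tw(G) = 2 exactly.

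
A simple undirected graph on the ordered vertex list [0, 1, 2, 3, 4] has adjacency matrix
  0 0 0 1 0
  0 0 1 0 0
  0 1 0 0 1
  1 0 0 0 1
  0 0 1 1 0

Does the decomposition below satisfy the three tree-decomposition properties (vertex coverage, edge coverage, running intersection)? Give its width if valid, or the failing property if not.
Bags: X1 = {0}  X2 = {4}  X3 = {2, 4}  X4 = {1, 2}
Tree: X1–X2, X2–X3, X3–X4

No — vertex 3 appears in no bag.

A tree decomposition must satisfy three properties: every vertex lies in some bag; for every edge, both endpoints lie together in some bag; and for every vertex, the bags containing it form a connected subtree. Here vertex 3 appears in no bag, so the decomposition is invalid.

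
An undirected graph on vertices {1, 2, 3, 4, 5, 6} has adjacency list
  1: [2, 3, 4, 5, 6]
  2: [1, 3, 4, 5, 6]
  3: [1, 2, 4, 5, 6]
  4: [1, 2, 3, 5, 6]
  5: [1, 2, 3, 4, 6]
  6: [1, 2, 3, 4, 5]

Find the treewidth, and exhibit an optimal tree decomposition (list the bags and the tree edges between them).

With just one bag of size 6, the width is 6 − 1 = 5, so tw(G) ≤ 5. For the lower bound, the 6 vertices {1, 2, 3, 4, 5, 6} are pairwise adjacent, and any tree decomposition puts a clique entirely inside one bag — forcing width ≥ 5. The upper and lower bounds meet at 5, so that is the treewidth.

Treewidth 5.
One such decomposition:
Bags: B1 = {1, 2, 3, 4, 5, 6}
Tree: (single bag)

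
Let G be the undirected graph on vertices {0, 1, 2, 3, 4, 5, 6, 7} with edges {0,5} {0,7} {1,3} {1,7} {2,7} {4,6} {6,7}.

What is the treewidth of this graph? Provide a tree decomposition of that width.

Each bag holds 2 vertices, so the decomposition has width 1, which upper-bounds the treewidth. G has an edge, so its treewidth is at least 1. Therefore the treewidth is 1.

Treewidth 1.
One such decomposition:
Bags: B1 = {0, 7}  B2 = {6, 7}  B3 = {0, 5}  B4 = {2, 7}  B5 = {4, 6}  B6 = {1, 7}  B7 = {1, 3}
Tree: B1–B2, B1–B3, B2–B4, B2–B5, B2–B6, B6–B7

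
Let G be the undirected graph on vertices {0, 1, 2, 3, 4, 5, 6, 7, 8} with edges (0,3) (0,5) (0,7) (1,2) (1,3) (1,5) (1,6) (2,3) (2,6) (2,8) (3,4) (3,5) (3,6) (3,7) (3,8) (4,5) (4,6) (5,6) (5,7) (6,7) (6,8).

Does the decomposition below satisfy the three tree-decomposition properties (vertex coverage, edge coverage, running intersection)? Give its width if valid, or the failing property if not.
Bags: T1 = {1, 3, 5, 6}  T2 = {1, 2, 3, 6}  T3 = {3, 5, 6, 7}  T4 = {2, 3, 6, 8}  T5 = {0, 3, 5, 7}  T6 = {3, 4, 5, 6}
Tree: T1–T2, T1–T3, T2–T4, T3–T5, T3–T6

Vertex coverage: the bags together contain {0, 1, 2, 3, 4, 5, 6, 7, 8}, the full vertex set. Edge coverage: each edge of G has both endpoints in at least one bag. Running intersection: for every vertex, the bags containing it form a connected subtree. All three properties hold, so this is a valid tree decomposition of width max|bag| − 1 = 3, and hence tw(G) ≤ 3.

Yes; width 3.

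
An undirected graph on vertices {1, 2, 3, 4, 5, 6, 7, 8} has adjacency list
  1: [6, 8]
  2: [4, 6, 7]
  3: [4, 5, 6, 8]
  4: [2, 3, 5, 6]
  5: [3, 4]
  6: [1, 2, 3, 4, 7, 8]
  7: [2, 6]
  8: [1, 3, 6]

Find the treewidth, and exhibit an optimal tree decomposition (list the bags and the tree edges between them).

The largest bag has 3 vertices, giving width 2; this decomposition certifies tw(G) ≤ 2. Conversely, {3, 4, 5} is a clique of size 3, and the vertices of any clique must share a bag in every tree decomposition; so some bag has ≥ 3 vertices and tw(G) ≥ 2. Hence tw(G) = 2 exactly.

Treewidth 2.
Bags: B1 = {2, 4, 6}  B2 = {3, 4, 6}  B3 = {3, 6, 8}  B4 = {2, 6, 7}  B5 = {1, 6, 8}  B6 = {3, 4, 5}
Tree: B1–B2, B2–B3, B1–B4, B3–B5, B2–B6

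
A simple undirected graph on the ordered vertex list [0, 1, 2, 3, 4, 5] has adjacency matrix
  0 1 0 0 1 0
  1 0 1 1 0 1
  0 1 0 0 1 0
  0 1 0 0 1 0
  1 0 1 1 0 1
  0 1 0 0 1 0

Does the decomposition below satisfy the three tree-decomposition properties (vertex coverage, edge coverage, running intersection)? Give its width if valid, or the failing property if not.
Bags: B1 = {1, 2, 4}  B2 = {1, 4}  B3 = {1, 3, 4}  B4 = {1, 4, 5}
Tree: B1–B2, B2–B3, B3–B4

No — vertex 0 appears in no bag.

A tree decomposition must satisfy three properties: every vertex lies in some bag; for every edge, both endpoints lie together in some bag; and for every vertex, the bags containing it form a connected subtree. Here vertex 0 appears in no bag, so the decomposition is invalid.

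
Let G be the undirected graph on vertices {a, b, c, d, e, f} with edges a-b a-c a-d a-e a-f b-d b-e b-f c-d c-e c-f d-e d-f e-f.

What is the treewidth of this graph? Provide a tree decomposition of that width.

Every bag has size at most 5, so the width is 5 − 1 = 4 and tw(G) ≤ 4. On the other hand G contains the 5-clique {a, c, d, e, f}. A clique must lie in a single bag of any decomposition, so no decomposition can have width below 4. Combining the bounds, tw(G) = 4.

Treewidth 4.
One such decomposition:
Bags: B1 = {a, c, d, e, f}  B2 = {a, b, d, e, f}
Tree: B1–B2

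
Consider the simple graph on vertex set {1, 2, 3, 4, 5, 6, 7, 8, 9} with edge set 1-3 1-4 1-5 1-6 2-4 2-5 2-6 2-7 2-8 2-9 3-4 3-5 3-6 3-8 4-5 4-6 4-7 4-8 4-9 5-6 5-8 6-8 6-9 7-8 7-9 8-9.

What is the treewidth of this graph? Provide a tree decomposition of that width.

Each bag holds 5 vertices, so the decomposition has width 4, which upper-bounds the treewidth. Conversely, {2, 4, 6, 8, 9} is a clique of size 5, and the vertices of any clique must share a bag in every tree decomposition; so some bag has ≥ 5 vertices and tw(G) ≥ 4. The upper and lower bounds meet at 4, so that is the treewidth.

Treewidth 4.
One such decomposition:
Bags: B1 = {3, 4, 5, 6, 8}  B2 = {2, 4, 5, 6, 8}  B3 = {2, 4, 6, 8, 9}  B4 = {1, 3, 4, 5, 6}  B5 = {2, 4, 7, 8, 9}
Tree: B1–B2, B2–B3, B1–B4, B3–B5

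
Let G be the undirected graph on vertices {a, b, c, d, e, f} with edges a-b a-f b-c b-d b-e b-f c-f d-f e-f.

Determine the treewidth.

2

A width-2 tree decomposition is:
Bags: B1 = {b, e, f}  B2 = {a, b, f}  B3 = {b, c, f}  B4 = {b, d, f}
Tree: B1–B2, B1–B3, B1–B4
The largest bag has 3 vertices, giving width 2; this decomposition certifies tw(G) ≤ 2. Conversely, {b, d, f} is a clique of size 3, and the vertices of any clique must share a bag in every tree decomposition; so some bag has ≥ 3 vertices and tw(G) ≥ 2. Therefore the treewidth is 2.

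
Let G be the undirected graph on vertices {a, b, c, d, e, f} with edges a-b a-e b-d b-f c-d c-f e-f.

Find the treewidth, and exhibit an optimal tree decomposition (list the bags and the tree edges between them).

Treewidth 2.
One optimal decomposition is:
Bags: B1 = {c, d, f}  B2 = {b, d, f}  B3 = {b, e, f}  B4 = {a, b, e}
Tree: B1–B2, B2–B3, B3–B4

Each bag holds 3 vertices, so the decomposition has width 2, which upper-bounds the treewidth. The edges c–d–b–f–c form a cycle, so G is not a tree and its treewidth is at least 2. Hence tw(G) = 2 exactly.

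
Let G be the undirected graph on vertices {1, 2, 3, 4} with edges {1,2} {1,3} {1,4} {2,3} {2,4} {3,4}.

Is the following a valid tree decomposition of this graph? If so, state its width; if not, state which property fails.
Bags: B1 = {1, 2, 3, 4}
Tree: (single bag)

Vertex coverage: the bags together contain {1, 2, 3, 4}, the full vertex set. Edge coverage: each edge of G has both endpoints in at least one bag. Running intersection: for every vertex, the bags containing it form a connected subtree. All three properties hold, so this is a valid tree decomposition of width max|bag| − 1 = 3, and hence tw(G) ≤ 3.

Yes; width 3.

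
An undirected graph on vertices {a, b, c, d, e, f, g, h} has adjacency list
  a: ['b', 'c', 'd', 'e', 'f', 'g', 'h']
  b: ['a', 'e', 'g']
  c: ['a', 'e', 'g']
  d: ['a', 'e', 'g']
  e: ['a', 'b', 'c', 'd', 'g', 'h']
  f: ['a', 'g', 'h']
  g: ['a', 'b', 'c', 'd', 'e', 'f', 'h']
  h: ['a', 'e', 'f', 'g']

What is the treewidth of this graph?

A width-3 tree decomposition is:
Bags: B1 = {a, f, g, h}  B2 = {a, e, g, h}  B3 = {a, d, e, g}  B4 = {a, c, e, g}  B5 = {a, b, e, g}
Tree: B1–B2, B2–B3, B2–B4, B2–B5
The largest bag has 4 vertices, giving width 3; this decomposition certifies tw(G) ≤ 3. On the other hand G contains the 4-clique {a, d, e, g}. A clique must lie in a single bag of any decomposition, so no decomposition can have width below 3. Hence tw(G) = 3 exactly.

3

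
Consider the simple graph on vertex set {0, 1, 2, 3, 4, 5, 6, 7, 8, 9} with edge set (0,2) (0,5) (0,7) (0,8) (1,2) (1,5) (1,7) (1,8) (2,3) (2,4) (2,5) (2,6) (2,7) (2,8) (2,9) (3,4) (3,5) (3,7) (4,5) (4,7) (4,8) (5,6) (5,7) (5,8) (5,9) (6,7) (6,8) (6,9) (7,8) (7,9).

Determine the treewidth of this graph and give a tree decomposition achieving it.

Treewidth 4.
One such decomposition:
Bags: B1 = {2, 5, 6, 7, 8}  B2 = {1, 2, 5, 7, 8}  B3 = {0, 2, 5, 7, 8}  B4 = {2, 4, 5, 7, 8}  B5 = {2, 3, 4, 5, 7}  B6 = {2, 5, 6, 7, 9}
Tree: B1–B2, B2–B3, B3–B4, B4–B5, B1–B6

The largest bag has 5 vertices, giving width 4; this decomposition certifies tw(G) ≤ 4. For the lower bound, the 5 vertices {0, 2, 5, 7, 8} are pairwise adjacent, and any tree decomposition puts a clique entirely inside one bag — forcing width ≥ 4. Hence tw(G) = 4 exactly.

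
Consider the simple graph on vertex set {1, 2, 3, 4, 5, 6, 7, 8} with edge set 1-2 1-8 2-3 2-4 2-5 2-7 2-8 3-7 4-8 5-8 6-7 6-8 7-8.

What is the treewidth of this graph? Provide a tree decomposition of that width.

Treewidth 2.
Bags: B1 = {2, 7, 8}  B2 = {6, 7, 8}  B3 = {2, 5, 8}  B4 = {1, 2, 8}  B5 = {2, 3, 7}  B6 = {2, 4, 8}
Tree: B1–B2, B1–B3, B3–B4, B1–B5, B3–B6

The largest bag has 3 vertices, giving width 2; this decomposition certifies tw(G) ≤ 2. On the other hand G contains the 3-clique {1, 2, 8}. A clique must lie in a single bag of any decomposition, so no decomposition can have width below 2. Hence tw(G) = 2 exactly.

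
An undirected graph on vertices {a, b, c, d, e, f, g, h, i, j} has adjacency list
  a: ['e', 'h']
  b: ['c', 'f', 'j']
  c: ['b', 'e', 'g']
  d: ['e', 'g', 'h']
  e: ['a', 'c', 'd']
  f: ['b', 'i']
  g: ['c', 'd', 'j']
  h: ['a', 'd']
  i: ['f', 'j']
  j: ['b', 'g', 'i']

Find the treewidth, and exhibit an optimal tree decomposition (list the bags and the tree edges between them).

The largest bag has 3 vertices, giving width 2; this decomposition certifies tw(G) ≤ 2. Since f–i–j–b–f is a cycle in G, G is not acyclic. Forests are exactly the graphs of treewidth ≤ 1, so tw(G) ≥ 2. Therefore the treewidth is 2.

Treewidth 2.
One optimal decomposition is:
Bags: B1 = {b, f, i}  B2 = {b, i, j}  B3 = {b, c, j}  B4 = {c, g, j}  B5 = {c, e, g}  B6 = {d, e, g}  B7 = {a, d, e}  B8 = {a, d, h}
Tree: B1–B2, B2–B3, B3–B4, B4–B5, B5–B6, B6–B7, B7–B8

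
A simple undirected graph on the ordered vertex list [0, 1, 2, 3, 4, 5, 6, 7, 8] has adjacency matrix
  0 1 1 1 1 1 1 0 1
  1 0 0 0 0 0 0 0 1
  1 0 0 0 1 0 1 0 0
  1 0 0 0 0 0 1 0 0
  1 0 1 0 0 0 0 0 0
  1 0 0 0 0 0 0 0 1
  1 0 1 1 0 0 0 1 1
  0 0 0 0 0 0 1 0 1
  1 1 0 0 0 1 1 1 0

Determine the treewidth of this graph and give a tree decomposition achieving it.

Treewidth 2.
One optimal decomposition is:
Bags: B1 = {6, 7, 8}  B2 = {0, 6, 8}  B3 = {0, 2, 6}  B4 = {0, 1, 8}  B5 = {0, 2, 4}  B6 = {0, 5, 8}  B7 = {0, 3, 6}
Tree: B1–B2, B2–B3, B2–B4, B3–B5, B4–B6, B3–B7

Each bag holds 3 vertices, so the decomposition has width 2, which upper-bounds the treewidth. For the lower bound, the 3 vertices {0, 1, 8} are pairwise adjacent, and any tree decomposition puts a clique entirely inside one bag — forcing width ≥ 2. Therefore the treewidth is 2.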